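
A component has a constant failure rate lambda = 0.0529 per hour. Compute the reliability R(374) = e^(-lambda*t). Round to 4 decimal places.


lambda = 0.0529
t = 374
lambda * t = 19.7846
R(t) = e^(-19.7846)
R(t) = 0.0

0.0


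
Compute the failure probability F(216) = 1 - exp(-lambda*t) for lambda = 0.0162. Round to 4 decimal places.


lambda = 0.0162, t = 216
lambda * t = 3.4992
exp(-3.4992) = 0.0302
F(t) = 1 - 0.0302
F(t) = 0.9698

0.9698


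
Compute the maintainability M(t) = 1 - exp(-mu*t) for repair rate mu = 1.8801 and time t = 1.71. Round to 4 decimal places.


mu = 1.8801, t = 1.71
mu * t = 1.8801 * 1.71 = 3.215
exp(-3.215) = 0.0402
M(t) = 1 - 0.0402
M(t) = 0.9598

0.9598


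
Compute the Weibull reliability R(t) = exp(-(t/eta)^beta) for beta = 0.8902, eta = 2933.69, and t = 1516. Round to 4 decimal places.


beta = 0.8902, eta = 2933.69, t = 1516
t/eta = 1516 / 2933.69 = 0.5168
(t/eta)^beta = 0.5168^0.8902 = 0.5556
R(t) = exp(-0.5556)
R(t) = 0.5737

0.5737


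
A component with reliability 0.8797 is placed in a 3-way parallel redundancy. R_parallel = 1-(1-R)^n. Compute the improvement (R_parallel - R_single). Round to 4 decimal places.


R_single = 0.8797, n = 3
1 - R_single = 0.1203
(1 - R_single)^n = 0.1203^3 = 0.0017
R_parallel = 1 - 0.0017 = 0.9983
Improvement = 0.9983 - 0.8797
Improvement = 0.1186

0.1186


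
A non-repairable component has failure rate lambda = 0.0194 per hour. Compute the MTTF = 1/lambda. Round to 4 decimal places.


lambda = 0.0194
MTTF = 1 / 0.0194
MTTF = 51.5464

51.5464


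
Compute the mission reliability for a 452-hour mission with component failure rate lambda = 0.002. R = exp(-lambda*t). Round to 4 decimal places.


lambda = 0.002
mission_time = 452
lambda * t = 0.002 * 452 = 0.904
R = exp(-0.904)
R = 0.4049

0.4049


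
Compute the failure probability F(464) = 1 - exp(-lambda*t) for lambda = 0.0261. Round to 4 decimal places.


lambda = 0.0261, t = 464
lambda * t = 12.1104
exp(-12.1104) = 0.0
F(t) = 1 - 0.0
F(t) = 1.0

1.0


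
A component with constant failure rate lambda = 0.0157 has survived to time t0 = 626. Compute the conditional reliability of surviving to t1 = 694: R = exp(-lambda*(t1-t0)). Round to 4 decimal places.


lambda = 0.0157
t0 = 626, t1 = 694
t1 - t0 = 68
lambda * (t1-t0) = 0.0157 * 68 = 1.0676
R = exp(-1.0676)
R = 0.3438

0.3438


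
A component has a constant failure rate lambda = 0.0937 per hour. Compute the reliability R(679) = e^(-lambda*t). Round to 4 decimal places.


lambda = 0.0937
t = 679
lambda * t = 63.6223
R(t) = e^(-63.6223)
R(t) = 0.0

0.0


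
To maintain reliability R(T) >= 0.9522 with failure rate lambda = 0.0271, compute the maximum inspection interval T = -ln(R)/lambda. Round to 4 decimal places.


R_target = 0.9522
lambda = 0.0271
-ln(0.9522) = 0.049
T = 0.049 / 0.0271
T = 1.8074

1.8074


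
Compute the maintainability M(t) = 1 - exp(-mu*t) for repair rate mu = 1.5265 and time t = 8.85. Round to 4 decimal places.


mu = 1.5265, t = 8.85
mu * t = 1.5265 * 8.85 = 13.5095
exp(-13.5095) = 0.0
M(t) = 1 - 0.0
M(t) = 1.0

1.0


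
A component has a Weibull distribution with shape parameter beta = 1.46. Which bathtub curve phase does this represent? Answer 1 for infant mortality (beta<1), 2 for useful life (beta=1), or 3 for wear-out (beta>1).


beta = 1.46
Compare beta to 1:
beta < 1 => infant mortality (phase 1)
beta = 1 => useful life (phase 2)
beta > 1 => wear-out (phase 3)
Since beta = 1.46, this is wear-out (increasing failure rate)
Phase = 3

3


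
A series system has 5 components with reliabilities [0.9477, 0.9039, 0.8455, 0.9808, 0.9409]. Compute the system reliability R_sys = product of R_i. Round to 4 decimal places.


Components: [0.9477, 0.9039, 0.8455, 0.9808, 0.9409]
After component 1 (R=0.9477): product = 0.9477
After component 2 (R=0.9039): product = 0.8566
After component 3 (R=0.8455): product = 0.7243
After component 4 (R=0.9808): product = 0.7104
After component 5 (R=0.9409): product = 0.6684
R_sys = 0.6684

0.6684


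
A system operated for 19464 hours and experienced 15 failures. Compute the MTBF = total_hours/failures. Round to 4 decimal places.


total_hours = 19464
failures = 15
MTBF = 19464 / 15
MTBF = 1297.6

1297.6


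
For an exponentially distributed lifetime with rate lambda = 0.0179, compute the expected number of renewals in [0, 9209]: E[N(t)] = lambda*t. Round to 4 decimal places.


lambda = 0.0179
t = 9209
E[N(t)] = lambda * t
E[N(t)] = 0.0179 * 9209
E[N(t)] = 164.8411

164.8411


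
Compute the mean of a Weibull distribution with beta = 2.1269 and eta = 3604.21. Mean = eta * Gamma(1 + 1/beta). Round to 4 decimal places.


beta = 2.1269, eta = 3604.21
1/beta = 0.4702
1 + 1/beta = 1.4702
Gamma(1.4702) = 0.8856
Mean = 3604.21 * 0.8856
Mean = 3192.0121

3192.0121


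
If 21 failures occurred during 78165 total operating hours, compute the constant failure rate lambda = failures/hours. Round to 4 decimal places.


failures = 21
total_hours = 78165
lambda = 21 / 78165
lambda = 0.0003

0.0003


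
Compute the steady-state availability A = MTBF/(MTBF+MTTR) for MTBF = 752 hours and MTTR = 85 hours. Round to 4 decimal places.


MTBF = 752
MTTR = 85
MTBF + MTTR = 837
A = 752 / 837
A = 0.8984

0.8984


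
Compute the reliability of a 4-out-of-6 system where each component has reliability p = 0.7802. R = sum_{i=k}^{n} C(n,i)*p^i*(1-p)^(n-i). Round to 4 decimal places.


k = 4, n = 6, p = 0.7802
i=4: C(6,4)=15 * 0.7802^4 * 0.2198^2 = 0.2685
i=5: C(6,5)=6 * 0.7802^5 * 0.2198^1 = 0.3812
i=6: C(6,6)=1 * 0.7802^6 * 0.2198^0 = 0.2255
R = sum of terms = 0.8753

0.8753


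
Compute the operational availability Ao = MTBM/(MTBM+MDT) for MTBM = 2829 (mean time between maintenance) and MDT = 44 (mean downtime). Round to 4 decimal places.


MTBM = 2829
MDT = 44
MTBM + MDT = 2873
Ao = 2829 / 2873
Ao = 0.9847

0.9847


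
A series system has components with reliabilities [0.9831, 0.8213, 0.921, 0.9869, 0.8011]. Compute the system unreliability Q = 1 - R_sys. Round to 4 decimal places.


Components: [0.9831, 0.8213, 0.921, 0.9869, 0.8011]
After component 1: product = 0.9831
After component 2: product = 0.8074
After component 3: product = 0.7436
After component 4: product = 0.7339
After component 5: product = 0.5879
R_sys = 0.5879
Q = 1 - 0.5879 = 0.4121

0.4121


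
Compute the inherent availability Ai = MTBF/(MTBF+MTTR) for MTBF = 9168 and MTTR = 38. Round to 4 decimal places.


MTBF = 9168
MTTR = 38
MTBF + MTTR = 9206
Ai = 9168 / 9206
Ai = 0.9959

0.9959


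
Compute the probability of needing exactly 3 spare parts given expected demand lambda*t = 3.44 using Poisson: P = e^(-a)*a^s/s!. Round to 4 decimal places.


a = 3.44, s = 3
e^(-a) = e^(-3.44) = 0.0321
a^s = 3.44^3 = 40.7076
s! = 6
P = 0.0321 * 40.7076 / 6
P = 0.2175

0.2175


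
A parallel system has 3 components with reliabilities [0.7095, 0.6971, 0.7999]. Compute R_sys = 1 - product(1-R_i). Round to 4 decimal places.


Components: [0.7095, 0.6971, 0.7999]
(1 - 0.7095) = 0.2905, running product = 0.2905
(1 - 0.6971) = 0.3029, running product = 0.088
(1 - 0.7999) = 0.2001, running product = 0.0176
Product of (1-R_i) = 0.0176
R_sys = 1 - 0.0176 = 0.9824

0.9824


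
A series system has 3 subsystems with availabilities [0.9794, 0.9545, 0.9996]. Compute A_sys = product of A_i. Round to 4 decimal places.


Subsystems: [0.9794, 0.9545, 0.9996]
After subsystem 1 (A=0.9794): product = 0.9794
After subsystem 2 (A=0.9545): product = 0.9348
After subsystem 3 (A=0.9996): product = 0.9345
A_sys = 0.9345

0.9345


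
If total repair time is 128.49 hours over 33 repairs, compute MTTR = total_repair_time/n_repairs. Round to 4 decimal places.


total_repair_time = 128.49
n_repairs = 33
MTTR = 128.49 / 33
MTTR = 3.8936

3.8936


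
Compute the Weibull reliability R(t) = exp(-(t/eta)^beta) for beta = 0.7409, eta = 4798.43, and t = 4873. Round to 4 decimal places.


beta = 0.7409, eta = 4798.43, t = 4873
t/eta = 4873 / 4798.43 = 1.0155
(t/eta)^beta = 1.0155^0.7409 = 1.0115
R(t) = exp(-1.0115)
R(t) = 0.3637

0.3637


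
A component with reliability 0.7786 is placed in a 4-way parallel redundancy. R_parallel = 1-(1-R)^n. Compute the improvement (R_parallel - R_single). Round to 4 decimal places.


R_single = 0.7786, n = 4
1 - R_single = 0.2214
(1 - R_single)^n = 0.2214^4 = 0.0024
R_parallel = 1 - 0.0024 = 0.9976
Improvement = 0.9976 - 0.7786
Improvement = 0.219

0.219


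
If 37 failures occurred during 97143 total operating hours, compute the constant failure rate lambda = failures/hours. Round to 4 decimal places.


failures = 37
total_hours = 97143
lambda = 37 / 97143
lambda = 0.0004

0.0004


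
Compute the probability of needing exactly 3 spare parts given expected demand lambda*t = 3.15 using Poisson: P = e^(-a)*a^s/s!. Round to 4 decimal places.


a = 3.15, s = 3
e^(-a) = e^(-3.15) = 0.0429
a^s = 3.15^3 = 31.2559
s! = 6
P = 0.0429 * 31.2559 / 6
P = 0.2232

0.2232


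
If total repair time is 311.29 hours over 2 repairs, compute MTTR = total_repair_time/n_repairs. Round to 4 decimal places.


total_repair_time = 311.29
n_repairs = 2
MTTR = 311.29 / 2
MTTR = 155.645

155.645


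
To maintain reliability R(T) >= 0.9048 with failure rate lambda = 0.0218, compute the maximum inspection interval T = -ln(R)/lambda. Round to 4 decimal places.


R_target = 0.9048
lambda = 0.0218
-ln(0.9048) = 0.1
T = 0.1 / 0.0218
T = 4.5891

4.5891


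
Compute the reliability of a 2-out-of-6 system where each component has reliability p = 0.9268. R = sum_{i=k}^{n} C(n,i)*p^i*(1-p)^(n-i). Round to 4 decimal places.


k = 2, n = 6, p = 0.9268
i=2: C(6,2)=15 * 0.9268^2 * 0.0732^4 = 0.0004
i=3: C(6,3)=20 * 0.9268^3 * 0.0732^3 = 0.0062
i=4: C(6,4)=15 * 0.9268^4 * 0.0732^2 = 0.0593
i=5: C(6,5)=6 * 0.9268^5 * 0.0732^1 = 0.3003
i=6: C(6,6)=1 * 0.9268^6 * 0.0732^0 = 0.6337
R = sum of terms = 1.0

1.0


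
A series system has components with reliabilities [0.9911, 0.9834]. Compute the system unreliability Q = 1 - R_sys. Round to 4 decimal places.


Components: [0.9911, 0.9834]
After component 1: product = 0.9911
After component 2: product = 0.9746
R_sys = 0.9746
Q = 1 - 0.9746 = 0.0254

0.0254


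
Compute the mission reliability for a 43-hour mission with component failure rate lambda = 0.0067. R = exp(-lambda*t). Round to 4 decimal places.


lambda = 0.0067
mission_time = 43
lambda * t = 0.0067 * 43 = 0.2881
R = exp(-0.2881)
R = 0.7497

0.7497


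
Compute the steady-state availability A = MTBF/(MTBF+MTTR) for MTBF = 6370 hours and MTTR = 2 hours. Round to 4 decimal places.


MTBF = 6370
MTTR = 2
MTBF + MTTR = 6372
A = 6370 / 6372
A = 0.9997

0.9997


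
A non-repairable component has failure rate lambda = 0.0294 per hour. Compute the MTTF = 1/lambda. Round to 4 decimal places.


lambda = 0.0294
MTTF = 1 / 0.0294
MTTF = 34.0136

34.0136


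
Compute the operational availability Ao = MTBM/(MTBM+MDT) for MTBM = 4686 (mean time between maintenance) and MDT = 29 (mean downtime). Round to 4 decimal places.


MTBM = 4686
MDT = 29
MTBM + MDT = 4715
Ao = 4686 / 4715
Ao = 0.9938

0.9938


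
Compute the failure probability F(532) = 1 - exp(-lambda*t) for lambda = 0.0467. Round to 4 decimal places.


lambda = 0.0467, t = 532
lambda * t = 24.8444
exp(-24.8444) = 0.0
F(t) = 1 - 0.0
F(t) = 1.0

1.0


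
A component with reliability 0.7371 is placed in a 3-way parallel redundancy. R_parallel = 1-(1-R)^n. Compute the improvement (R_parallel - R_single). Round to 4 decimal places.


R_single = 0.7371, n = 3
1 - R_single = 0.2629
(1 - R_single)^n = 0.2629^3 = 0.0182
R_parallel = 1 - 0.0182 = 0.9818
Improvement = 0.9818 - 0.7371
Improvement = 0.2447

0.2447


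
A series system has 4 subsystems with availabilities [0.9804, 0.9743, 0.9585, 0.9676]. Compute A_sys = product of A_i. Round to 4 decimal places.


Subsystems: [0.9804, 0.9743, 0.9585, 0.9676]
After subsystem 1 (A=0.9804): product = 0.9804
After subsystem 2 (A=0.9743): product = 0.9552
After subsystem 3 (A=0.9585): product = 0.9156
After subsystem 4 (A=0.9676): product = 0.8859
A_sys = 0.8859

0.8859


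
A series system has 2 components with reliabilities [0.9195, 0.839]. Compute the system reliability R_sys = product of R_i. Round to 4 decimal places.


Components: [0.9195, 0.839]
After component 1 (R=0.9195): product = 0.9195
After component 2 (R=0.839): product = 0.7715
R_sys = 0.7715

0.7715


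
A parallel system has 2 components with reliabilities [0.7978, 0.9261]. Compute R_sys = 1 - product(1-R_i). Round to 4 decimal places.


Components: [0.7978, 0.9261]
(1 - 0.7978) = 0.2022, running product = 0.2022
(1 - 0.9261) = 0.0739, running product = 0.0149
Product of (1-R_i) = 0.0149
R_sys = 1 - 0.0149 = 0.9851

0.9851


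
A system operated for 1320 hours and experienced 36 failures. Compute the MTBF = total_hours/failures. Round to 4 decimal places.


total_hours = 1320
failures = 36
MTBF = 1320 / 36
MTBF = 36.6667

36.6667


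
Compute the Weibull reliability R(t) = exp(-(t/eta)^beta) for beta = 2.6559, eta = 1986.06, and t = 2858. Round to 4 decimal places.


beta = 2.6559, eta = 1986.06, t = 2858
t/eta = 2858 / 1986.06 = 1.439
(t/eta)^beta = 1.439^2.6559 = 2.6292
R(t) = exp(-2.6292)
R(t) = 0.0721

0.0721


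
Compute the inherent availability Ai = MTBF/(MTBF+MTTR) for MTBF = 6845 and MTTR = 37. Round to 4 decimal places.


MTBF = 6845
MTTR = 37
MTBF + MTTR = 6882
Ai = 6845 / 6882
Ai = 0.9946

0.9946


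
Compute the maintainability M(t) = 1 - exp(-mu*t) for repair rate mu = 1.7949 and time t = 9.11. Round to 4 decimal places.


mu = 1.7949, t = 9.11
mu * t = 1.7949 * 9.11 = 16.3515
exp(-16.3515) = 0.0
M(t) = 1 - 0.0
M(t) = 1.0

1.0


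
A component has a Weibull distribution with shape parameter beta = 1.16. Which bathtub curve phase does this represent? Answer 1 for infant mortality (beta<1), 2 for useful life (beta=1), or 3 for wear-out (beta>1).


beta = 1.16
Compare beta to 1:
beta < 1 => infant mortality (phase 1)
beta = 1 => useful life (phase 2)
beta > 1 => wear-out (phase 3)
Since beta = 1.16, this is wear-out (increasing failure rate)
Phase = 3

3


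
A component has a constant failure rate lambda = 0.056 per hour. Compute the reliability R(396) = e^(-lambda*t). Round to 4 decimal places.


lambda = 0.056
t = 396
lambda * t = 22.176
R(t) = e^(-22.176)
R(t) = 0.0

0.0


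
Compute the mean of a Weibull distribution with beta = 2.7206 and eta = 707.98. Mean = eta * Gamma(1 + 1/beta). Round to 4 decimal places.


beta = 2.7206, eta = 707.98
1/beta = 0.3676
1 + 1/beta = 1.3676
Gamma(1.3676) = 0.8895
Mean = 707.98 * 0.8895
Mean = 629.7601

629.7601


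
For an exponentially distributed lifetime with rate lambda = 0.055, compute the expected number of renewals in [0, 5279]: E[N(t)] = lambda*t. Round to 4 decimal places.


lambda = 0.055
t = 5279
E[N(t)] = lambda * t
E[N(t)] = 0.055 * 5279
E[N(t)] = 290.345

290.345


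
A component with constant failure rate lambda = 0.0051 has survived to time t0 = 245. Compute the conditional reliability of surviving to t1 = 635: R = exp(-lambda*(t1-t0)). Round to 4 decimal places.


lambda = 0.0051
t0 = 245, t1 = 635
t1 - t0 = 390
lambda * (t1-t0) = 0.0051 * 390 = 1.989
R = exp(-1.989)
R = 0.1368

0.1368


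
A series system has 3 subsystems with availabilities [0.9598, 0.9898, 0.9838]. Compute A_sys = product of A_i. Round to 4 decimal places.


Subsystems: [0.9598, 0.9898, 0.9838]
After subsystem 1 (A=0.9598): product = 0.9598
After subsystem 2 (A=0.9898): product = 0.95
After subsystem 3 (A=0.9838): product = 0.9346
A_sys = 0.9346

0.9346


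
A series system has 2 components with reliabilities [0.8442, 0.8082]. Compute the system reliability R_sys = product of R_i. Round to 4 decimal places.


Components: [0.8442, 0.8082]
After component 1 (R=0.8442): product = 0.8442
After component 2 (R=0.8082): product = 0.6823
R_sys = 0.6823

0.6823


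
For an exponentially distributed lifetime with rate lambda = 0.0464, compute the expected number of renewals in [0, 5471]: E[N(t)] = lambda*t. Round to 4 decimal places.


lambda = 0.0464
t = 5471
E[N(t)] = lambda * t
E[N(t)] = 0.0464 * 5471
E[N(t)] = 253.8544

253.8544


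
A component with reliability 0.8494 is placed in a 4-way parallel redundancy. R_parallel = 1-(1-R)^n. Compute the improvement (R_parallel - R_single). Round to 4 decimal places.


R_single = 0.8494, n = 4
1 - R_single = 0.1506
(1 - R_single)^n = 0.1506^4 = 0.0005
R_parallel = 1 - 0.0005 = 0.9995
Improvement = 0.9995 - 0.8494
Improvement = 0.1501

0.1501


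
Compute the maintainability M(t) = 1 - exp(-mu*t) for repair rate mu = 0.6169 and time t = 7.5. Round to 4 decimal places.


mu = 0.6169, t = 7.5
mu * t = 0.6169 * 7.5 = 4.6268
exp(-4.6268) = 0.0098
M(t) = 1 - 0.0098
M(t) = 0.9902

0.9902


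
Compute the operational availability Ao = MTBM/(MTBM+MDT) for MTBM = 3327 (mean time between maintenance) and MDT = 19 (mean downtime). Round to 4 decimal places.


MTBM = 3327
MDT = 19
MTBM + MDT = 3346
Ao = 3327 / 3346
Ao = 0.9943

0.9943


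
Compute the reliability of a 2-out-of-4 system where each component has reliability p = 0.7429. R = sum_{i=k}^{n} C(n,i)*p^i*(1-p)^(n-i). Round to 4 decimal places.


k = 2, n = 4, p = 0.7429
i=2: C(4,2)=6 * 0.7429^2 * 0.2571^2 = 0.2189
i=3: C(4,3)=4 * 0.7429^3 * 0.2571^1 = 0.4217
i=4: C(4,4)=1 * 0.7429^4 * 0.2571^0 = 0.3046
R = sum of terms = 0.9451

0.9451


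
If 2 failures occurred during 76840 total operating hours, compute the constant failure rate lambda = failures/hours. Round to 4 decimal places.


failures = 2
total_hours = 76840
lambda = 2 / 76840
lambda = 0.0

0.0


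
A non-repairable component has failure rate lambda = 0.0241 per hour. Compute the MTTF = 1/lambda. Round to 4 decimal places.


lambda = 0.0241
MTTF = 1 / 0.0241
MTTF = 41.4938

41.4938


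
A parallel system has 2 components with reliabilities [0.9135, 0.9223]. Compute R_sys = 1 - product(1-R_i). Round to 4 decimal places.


Components: [0.9135, 0.9223]
(1 - 0.9135) = 0.0865, running product = 0.0865
(1 - 0.9223) = 0.0777, running product = 0.0067
Product of (1-R_i) = 0.0067
R_sys = 1 - 0.0067 = 0.9933

0.9933


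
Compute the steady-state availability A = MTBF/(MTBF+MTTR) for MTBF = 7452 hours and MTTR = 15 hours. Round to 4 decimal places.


MTBF = 7452
MTTR = 15
MTBF + MTTR = 7467
A = 7452 / 7467
A = 0.998

0.998


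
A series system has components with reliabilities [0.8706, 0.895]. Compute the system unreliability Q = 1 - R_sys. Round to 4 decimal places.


Components: [0.8706, 0.895]
After component 1: product = 0.8706
After component 2: product = 0.7792
R_sys = 0.7792
Q = 1 - 0.7792 = 0.2208

0.2208


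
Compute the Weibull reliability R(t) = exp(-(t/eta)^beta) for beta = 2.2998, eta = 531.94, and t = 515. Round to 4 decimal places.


beta = 2.2998, eta = 531.94, t = 515
t/eta = 515 / 531.94 = 0.9682
(t/eta)^beta = 0.9682^2.2998 = 0.9283
R(t) = exp(-0.9283)
R(t) = 0.3952

0.3952


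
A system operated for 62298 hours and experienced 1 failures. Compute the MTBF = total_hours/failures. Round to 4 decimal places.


total_hours = 62298
failures = 1
MTBF = 62298 / 1
MTBF = 62298.0

62298.0


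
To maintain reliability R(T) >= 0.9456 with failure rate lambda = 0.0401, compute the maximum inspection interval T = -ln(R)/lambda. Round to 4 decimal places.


R_target = 0.9456
lambda = 0.0401
-ln(0.9456) = 0.0559
T = 0.0559 / 0.0401
T = 1.3949

1.3949


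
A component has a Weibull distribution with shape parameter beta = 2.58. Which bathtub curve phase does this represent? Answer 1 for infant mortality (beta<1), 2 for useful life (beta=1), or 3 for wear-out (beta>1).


beta = 2.58
Compare beta to 1:
beta < 1 => infant mortality (phase 1)
beta = 1 => useful life (phase 2)
beta > 1 => wear-out (phase 3)
Since beta = 2.58, this is wear-out (increasing failure rate)
Phase = 3

3


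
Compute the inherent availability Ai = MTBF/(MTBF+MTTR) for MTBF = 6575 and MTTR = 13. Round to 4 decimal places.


MTBF = 6575
MTTR = 13
MTBF + MTTR = 6588
Ai = 6575 / 6588
Ai = 0.998

0.998


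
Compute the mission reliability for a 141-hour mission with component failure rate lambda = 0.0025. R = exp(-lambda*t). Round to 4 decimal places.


lambda = 0.0025
mission_time = 141
lambda * t = 0.0025 * 141 = 0.3525
R = exp(-0.3525)
R = 0.7029

0.7029


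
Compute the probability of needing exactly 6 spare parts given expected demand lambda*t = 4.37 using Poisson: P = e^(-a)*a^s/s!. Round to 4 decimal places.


a = 4.37, s = 6
e^(-a) = e^(-4.37) = 0.0127
a^s = 4.37^6 = 6964.4788
s! = 720
P = 0.0127 * 6964.4788 / 720
P = 0.1224

0.1224


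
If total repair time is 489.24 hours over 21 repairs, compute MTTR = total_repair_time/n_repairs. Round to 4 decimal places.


total_repair_time = 489.24
n_repairs = 21
MTTR = 489.24 / 21
MTTR = 23.2971

23.2971


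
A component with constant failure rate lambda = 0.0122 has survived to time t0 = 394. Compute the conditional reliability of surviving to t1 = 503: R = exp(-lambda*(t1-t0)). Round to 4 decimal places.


lambda = 0.0122
t0 = 394, t1 = 503
t1 - t0 = 109
lambda * (t1-t0) = 0.0122 * 109 = 1.3298
R = exp(-1.3298)
R = 0.2645

0.2645


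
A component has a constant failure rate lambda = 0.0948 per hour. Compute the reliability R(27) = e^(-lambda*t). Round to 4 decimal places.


lambda = 0.0948
t = 27
lambda * t = 2.5596
R(t) = e^(-2.5596)
R(t) = 0.0773

0.0773


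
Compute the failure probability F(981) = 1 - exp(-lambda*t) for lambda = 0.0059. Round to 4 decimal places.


lambda = 0.0059, t = 981
lambda * t = 5.7879
exp(-5.7879) = 0.0031
F(t) = 1 - 0.0031
F(t) = 0.9969

0.9969


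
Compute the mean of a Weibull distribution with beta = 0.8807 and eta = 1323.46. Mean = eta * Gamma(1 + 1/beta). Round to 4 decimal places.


beta = 0.8807, eta = 1323.46
1/beta = 1.1355
1 + 1/beta = 2.1355
Gamma(2.1355) = 1.0651
Mean = 1323.46 * 1.0651
Mean = 1409.5583

1409.5583


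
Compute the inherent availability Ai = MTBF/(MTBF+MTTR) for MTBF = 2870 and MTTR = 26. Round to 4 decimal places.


MTBF = 2870
MTTR = 26
MTBF + MTTR = 2896
Ai = 2870 / 2896
Ai = 0.991

0.991


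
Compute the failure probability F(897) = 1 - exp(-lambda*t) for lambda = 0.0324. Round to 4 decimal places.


lambda = 0.0324, t = 897
lambda * t = 29.0628
exp(-29.0628) = 0.0
F(t) = 1 - 0.0
F(t) = 1.0

1.0


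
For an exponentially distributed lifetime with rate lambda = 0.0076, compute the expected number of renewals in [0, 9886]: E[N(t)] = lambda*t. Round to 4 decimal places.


lambda = 0.0076
t = 9886
E[N(t)] = lambda * t
E[N(t)] = 0.0076 * 9886
E[N(t)] = 75.1336

75.1336


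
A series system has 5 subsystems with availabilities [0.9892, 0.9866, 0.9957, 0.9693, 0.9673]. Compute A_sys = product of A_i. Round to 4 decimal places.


Subsystems: [0.9892, 0.9866, 0.9957, 0.9693, 0.9673]
After subsystem 1 (A=0.9892): product = 0.9892
After subsystem 2 (A=0.9866): product = 0.9759
After subsystem 3 (A=0.9957): product = 0.9717
After subsystem 4 (A=0.9693): product = 0.9419
After subsystem 5 (A=0.9673): product = 0.9111
A_sys = 0.9111

0.9111


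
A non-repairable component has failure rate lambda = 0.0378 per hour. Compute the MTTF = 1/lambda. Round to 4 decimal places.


lambda = 0.0378
MTTF = 1 / 0.0378
MTTF = 26.455

26.455


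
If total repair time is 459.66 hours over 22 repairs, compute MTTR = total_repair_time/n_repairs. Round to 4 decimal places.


total_repair_time = 459.66
n_repairs = 22
MTTR = 459.66 / 22
MTTR = 20.8936

20.8936


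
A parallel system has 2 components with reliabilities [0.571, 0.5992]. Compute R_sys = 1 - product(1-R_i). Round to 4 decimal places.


Components: [0.571, 0.5992]
(1 - 0.571) = 0.429, running product = 0.429
(1 - 0.5992) = 0.4008, running product = 0.1719
Product of (1-R_i) = 0.1719
R_sys = 1 - 0.1719 = 0.8281

0.8281


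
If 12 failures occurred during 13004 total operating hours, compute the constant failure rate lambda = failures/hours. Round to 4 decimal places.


failures = 12
total_hours = 13004
lambda = 12 / 13004
lambda = 0.0009

0.0009


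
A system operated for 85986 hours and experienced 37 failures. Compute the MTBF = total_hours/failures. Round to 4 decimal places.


total_hours = 85986
failures = 37
MTBF = 85986 / 37
MTBF = 2323.9459

2323.9459


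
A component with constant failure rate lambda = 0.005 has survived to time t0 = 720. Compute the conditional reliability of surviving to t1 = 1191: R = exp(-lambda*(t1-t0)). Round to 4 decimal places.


lambda = 0.005
t0 = 720, t1 = 1191
t1 - t0 = 471
lambda * (t1-t0) = 0.005 * 471 = 2.355
R = exp(-2.355)
R = 0.0949

0.0949


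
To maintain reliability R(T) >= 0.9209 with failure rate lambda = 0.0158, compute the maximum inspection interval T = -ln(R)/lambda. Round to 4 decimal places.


R_target = 0.9209
lambda = 0.0158
-ln(0.9209) = 0.0824
T = 0.0824 / 0.0158
T = 5.2154

5.2154


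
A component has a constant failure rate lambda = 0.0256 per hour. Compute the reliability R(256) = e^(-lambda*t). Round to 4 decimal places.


lambda = 0.0256
t = 256
lambda * t = 6.5536
R(t) = e^(-6.5536)
R(t) = 0.0014

0.0014


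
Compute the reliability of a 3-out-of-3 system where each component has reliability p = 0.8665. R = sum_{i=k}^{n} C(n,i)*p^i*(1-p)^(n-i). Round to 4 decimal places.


k = 3, n = 3, p = 0.8665
i=3: C(3,3)=1 * 0.8665^3 * 0.1335^0 = 0.6506
R = sum of terms = 0.6506

0.6506


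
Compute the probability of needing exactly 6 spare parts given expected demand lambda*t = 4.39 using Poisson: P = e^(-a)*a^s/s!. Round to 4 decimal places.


a = 4.39, s = 6
e^(-a) = e^(-4.39) = 0.0124
a^s = 4.39^6 = 7157.9246
s! = 720
P = 0.0124 * 7157.9246 / 720
P = 0.1233

0.1233


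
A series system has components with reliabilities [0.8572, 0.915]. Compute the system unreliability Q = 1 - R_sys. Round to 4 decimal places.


Components: [0.8572, 0.915]
After component 1: product = 0.8572
After component 2: product = 0.7843
R_sys = 0.7843
Q = 1 - 0.7843 = 0.2157

0.2157


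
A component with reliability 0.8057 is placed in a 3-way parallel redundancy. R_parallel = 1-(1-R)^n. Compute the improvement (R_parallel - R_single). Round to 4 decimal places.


R_single = 0.8057, n = 3
1 - R_single = 0.1943
(1 - R_single)^n = 0.1943^3 = 0.0073
R_parallel = 1 - 0.0073 = 0.9927
Improvement = 0.9927 - 0.8057
Improvement = 0.187

0.187


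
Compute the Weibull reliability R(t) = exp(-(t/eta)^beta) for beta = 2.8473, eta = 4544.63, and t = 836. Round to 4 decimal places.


beta = 2.8473, eta = 4544.63, t = 836
t/eta = 836 / 4544.63 = 0.184
(t/eta)^beta = 0.184^2.8473 = 0.0081
R(t) = exp(-0.0081)
R(t) = 0.992

0.992


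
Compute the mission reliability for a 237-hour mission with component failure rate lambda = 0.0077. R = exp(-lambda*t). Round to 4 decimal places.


lambda = 0.0077
mission_time = 237
lambda * t = 0.0077 * 237 = 1.8249
R = exp(-1.8249)
R = 0.1612

0.1612


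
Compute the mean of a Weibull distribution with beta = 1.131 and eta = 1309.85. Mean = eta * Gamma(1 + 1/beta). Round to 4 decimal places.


beta = 1.131, eta = 1309.85
1/beta = 0.8842
1 + 1/beta = 1.8842
Gamma(1.8842) = 0.9564
Mean = 1309.85 * 0.9564
Mean = 1252.7957

1252.7957


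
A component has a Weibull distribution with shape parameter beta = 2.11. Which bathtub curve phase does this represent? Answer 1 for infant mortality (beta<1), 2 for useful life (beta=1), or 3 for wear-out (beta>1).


beta = 2.11
Compare beta to 1:
beta < 1 => infant mortality (phase 1)
beta = 1 => useful life (phase 2)
beta > 1 => wear-out (phase 3)
Since beta = 2.11, this is wear-out (increasing failure rate)
Phase = 3

3


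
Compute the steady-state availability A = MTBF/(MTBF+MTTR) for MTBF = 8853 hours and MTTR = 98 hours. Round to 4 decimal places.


MTBF = 8853
MTTR = 98
MTBF + MTTR = 8951
A = 8853 / 8951
A = 0.9891

0.9891


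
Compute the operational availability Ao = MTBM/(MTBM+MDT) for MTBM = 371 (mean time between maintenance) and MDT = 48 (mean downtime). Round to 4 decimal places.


MTBM = 371
MDT = 48
MTBM + MDT = 419
Ao = 371 / 419
Ao = 0.8854

0.8854


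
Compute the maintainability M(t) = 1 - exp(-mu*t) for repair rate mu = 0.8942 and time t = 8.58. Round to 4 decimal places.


mu = 0.8942, t = 8.58
mu * t = 0.8942 * 8.58 = 7.6722
exp(-7.6722) = 0.0005
M(t) = 1 - 0.0005
M(t) = 0.9995

0.9995


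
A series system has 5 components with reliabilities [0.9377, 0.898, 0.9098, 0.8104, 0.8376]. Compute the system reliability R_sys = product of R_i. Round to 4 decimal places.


Components: [0.9377, 0.898, 0.9098, 0.8104, 0.8376]
After component 1 (R=0.9377): product = 0.9377
After component 2 (R=0.898): product = 0.8421
After component 3 (R=0.9098): product = 0.7661
After component 4 (R=0.8104): product = 0.6208
After component 5 (R=0.8376): product = 0.52
R_sys = 0.52

0.52


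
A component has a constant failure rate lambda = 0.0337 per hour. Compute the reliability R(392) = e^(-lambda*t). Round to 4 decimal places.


lambda = 0.0337
t = 392
lambda * t = 13.2104
R(t) = e^(-13.2104)
R(t) = 0.0

0.0


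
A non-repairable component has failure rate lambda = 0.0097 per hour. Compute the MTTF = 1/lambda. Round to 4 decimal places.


lambda = 0.0097
MTTF = 1 / 0.0097
MTTF = 103.0928

103.0928


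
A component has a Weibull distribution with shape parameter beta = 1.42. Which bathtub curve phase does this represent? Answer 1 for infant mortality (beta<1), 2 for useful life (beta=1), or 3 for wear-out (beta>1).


beta = 1.42
Compare beta to 1:
beta < 1 => infant mortality (phase 1)
beta = 1 => useful life (phase 2)
beta > 1 => wear-out (phase 3)
Since beta = 1.42, this is wear-out (increasing failure rate)
Phase = 3

3


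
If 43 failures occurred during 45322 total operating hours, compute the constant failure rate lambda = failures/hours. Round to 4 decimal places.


failures = 43
total_hours = 45322
lambda = 43 / 45322
lambda = 0.0009

0.0009


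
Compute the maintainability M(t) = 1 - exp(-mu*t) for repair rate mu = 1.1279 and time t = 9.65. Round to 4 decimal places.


mu = 1.1279, t = 9.65
mu * t = 1.1279 * 9.65 = 10.8842
exp(-10.8842) = 0.0
M(t) = 1 - 0.0
M(t) = 1.0

1.0


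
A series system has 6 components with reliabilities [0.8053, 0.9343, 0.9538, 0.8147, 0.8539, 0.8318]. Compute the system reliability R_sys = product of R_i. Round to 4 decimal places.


Components: [0.8053, 0.9343, 0.9538, 0.8147, 0.8539, 0.8318]
After component 1 (R=0.8053): product = 0.8053
After component 2 (R=0.9343): product = 0.7524
After component 3 (R=0.9538): product = 0.7176
After component 4 (R=0.8147): product = 0.5847
After component 5 (R=0.8539): product = 0.4992
After component 6 (R=0.8318): product = 0.4153
R_sys = 0.4153

0.4153


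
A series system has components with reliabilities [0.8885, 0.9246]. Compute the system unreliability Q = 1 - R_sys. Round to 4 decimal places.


Components: [0.8885, 0.9246]
After component 1: product = 0.8885
After component 2: product = 0.8215
R_sys = 0.8215
Q = 1 - 0.8215 = 0.1785

0.1785


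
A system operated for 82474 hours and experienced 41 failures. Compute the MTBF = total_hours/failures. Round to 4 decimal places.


total_hours = 82474
failures = 41
MTBF = 82474 / 41
MTBF = 2011.561

2011.561


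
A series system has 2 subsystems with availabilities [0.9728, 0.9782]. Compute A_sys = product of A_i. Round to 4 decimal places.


Subsystems: [0.9728, 0.9782]
After subsystem 1 (A=0.9728): product = 0.9728
After subsystem 2 (A=0.9782): product = 0.9516
A_sys = 0.9516

0.9516


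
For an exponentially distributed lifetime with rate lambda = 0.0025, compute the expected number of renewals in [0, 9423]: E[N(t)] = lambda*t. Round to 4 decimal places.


lambda = 0.0025
t = 9423
E[N(t)] = lambda * t
E[N(t)] = 0.0025 * 9423
E[N(t)] = 23.5575

23.5575


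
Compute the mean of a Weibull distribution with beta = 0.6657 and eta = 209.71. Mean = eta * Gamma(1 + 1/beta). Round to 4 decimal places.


beta = 0.6657, eta = 209.71
1/beta = 1.5022
1 + 1/beta = 2.5022
Gamma(2.5022) = 1.3314
Mean = 209.71 * 1.3314
Mean = 279.2036

279.2036


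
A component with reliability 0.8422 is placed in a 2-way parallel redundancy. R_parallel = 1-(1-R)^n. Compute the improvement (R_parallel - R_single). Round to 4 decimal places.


R_single = 0.8422, n = 2
1 - R_single = 0.1578
(1 - R_single)^n = 0.1578^2 = 0.0249
R_parallel = 1 - 0.0249 = 0.9751
Improvement = 0.9751 - 0.8422
Improvement = 0.1329

0.1329


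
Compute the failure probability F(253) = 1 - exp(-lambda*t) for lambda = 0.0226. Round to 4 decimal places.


lambda = 0.0226, t = 253
lambda * t = 5.7178
exp(-5.7178) = 0.0033
F(t) = 1 - 0.0033
F(t) = 0.9967

0.9967


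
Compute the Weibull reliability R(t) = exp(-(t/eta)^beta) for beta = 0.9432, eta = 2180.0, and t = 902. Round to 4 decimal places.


beta = 0.9432, eta = 2180.0, t = 902
t/eta = 902 / 2180.0 = 0.4138
(t/eta)^beta = 0.4138^0.9432 = 0.435
R(t) = exp(-0.435)
R(t) = 0.6472

0.6472


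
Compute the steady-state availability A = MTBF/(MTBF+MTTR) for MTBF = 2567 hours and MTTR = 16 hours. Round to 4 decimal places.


MTBF = 2567
MTTR = 16
MTBF + MTTR = 2583
A = 2567 / 2583
A = 0.9938

0.9938


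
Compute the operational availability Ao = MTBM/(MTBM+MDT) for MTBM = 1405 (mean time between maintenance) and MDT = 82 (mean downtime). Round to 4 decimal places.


MTBM = 1405
MDT = 82
MTBM + MDT = 1487
Ao = 1405 / 1487
Ao = 0.9449

0.9449


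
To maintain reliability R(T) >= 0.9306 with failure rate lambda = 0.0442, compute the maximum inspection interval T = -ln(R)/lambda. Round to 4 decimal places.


R_target = 0.9306
lambda = 0.0442
-ln(0.9306) = 0.0719
T = 0.0719 / 0.0442
T = 1.6273

1.6273


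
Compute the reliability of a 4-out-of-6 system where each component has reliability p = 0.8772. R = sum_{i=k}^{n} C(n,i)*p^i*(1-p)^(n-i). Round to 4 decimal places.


k = 4, n = 6, p = 0.8772
i=4: C(6,4)=15 * 0.8772^4 * 0.1228^2 = 0.1339
i=5: C(6,5)=6 * 0.8772^5 * 0.1228^1 = 0.3827
i=6: C(6,6)=1 * 0.8772^6 * 0.1228^0 = 0.4556
R = sum of terms = 0.9722

0.9722


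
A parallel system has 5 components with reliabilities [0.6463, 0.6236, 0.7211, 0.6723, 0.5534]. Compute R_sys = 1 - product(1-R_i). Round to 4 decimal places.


Components: [0.6463, 0.6236, 0.7211, 0.6723, 0.5534]
(1 - 0.6463) = 0.3537, running product = 0.3537
(1 - 0.6236) = 0.3764, running product = 0.1331
(1 - 0.7211) = 0.2789, running product = 0.0371
(1 - 0.6723) = 0.3277, running product = 0.0122
(1 - 0.5534) = 0.4466, running product = 0.0054
Product of (1-R_i) = 0.0054
R_sys = 1 - 0.0054 = 0.9946

0.9946


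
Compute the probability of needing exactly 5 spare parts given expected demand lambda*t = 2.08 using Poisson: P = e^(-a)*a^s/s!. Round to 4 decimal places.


a = 2.08, s = 5
e^(-a) = e^(-2.08) = 0.1249
a^s = 2.08^5 = 38.9329
s! = 120
P = 0.1249 * 38.9329 / 120
P = 0.0405

0.0405


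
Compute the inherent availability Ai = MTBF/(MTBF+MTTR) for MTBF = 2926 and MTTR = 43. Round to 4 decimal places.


MTBF = 2926
MTTR = 43
MTBF + MTTR = 2969
Ai = 2926 / 2969
Ai = 0.9855

0.9855


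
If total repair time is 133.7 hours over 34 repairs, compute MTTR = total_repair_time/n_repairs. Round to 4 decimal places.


total_repair_time = 133.7
n_repairs = 34
MTTR = 133.7 / 34
MTTR = 3.9324

3.9324


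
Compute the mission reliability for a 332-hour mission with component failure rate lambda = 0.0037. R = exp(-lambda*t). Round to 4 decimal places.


lambda = 0.0037
mission_time = 332
lambda * t = 0.0037 * 332 = 1.2284
R = exp(-1.2284)
R = 0.2928

0.2928


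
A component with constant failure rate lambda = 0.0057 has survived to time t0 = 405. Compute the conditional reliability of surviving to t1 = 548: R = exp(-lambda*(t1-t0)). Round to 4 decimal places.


lambda = 0.0057
t0 = 405, t1 = 548
t1 - t0 = 143
lambda * (t1-t0) = 0.0057 * 143 = 0.8151
R = exp(-0.8151)
R = 0.4426

0.4426


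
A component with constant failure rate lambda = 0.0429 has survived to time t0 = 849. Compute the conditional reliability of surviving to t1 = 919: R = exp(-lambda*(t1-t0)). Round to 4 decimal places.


lambda = 0.0429
t0 = 849, t1 = 919
t1 - t0 = 70
lambda * (t1-t0) = 0.0429 * 70 = 3.003
R = exp(-3.003)
R = 0.0496

0.0496


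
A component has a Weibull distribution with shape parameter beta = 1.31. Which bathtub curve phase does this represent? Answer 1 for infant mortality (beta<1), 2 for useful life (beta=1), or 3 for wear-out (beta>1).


beta = 1.31
Compare beta to 1:
beta < 1 => infant mortality (phase 1)
beta = 1 => useful life (phase 2)
beta > 1 => wear-out (phase 3)
Since beta = 1.31, this is wear-out (increasing failure rate)
Phase = 3

3


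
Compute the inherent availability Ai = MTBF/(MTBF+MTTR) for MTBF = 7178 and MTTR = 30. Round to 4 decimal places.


MTBF = 7178
MTTR = 30
MTBF + MTTR = 7208
Ai = 7178 / 7208
Ai = 0.9958

0.9958


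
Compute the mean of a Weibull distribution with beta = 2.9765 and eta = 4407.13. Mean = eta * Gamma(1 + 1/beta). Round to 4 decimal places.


beta = 2.9765, eta = 4407.13
1/beta = 0.336
1 + 1/beta = 1.336
Gamma(1.336) = 0.8927
Mean = 4407.13 * 0.8927
Mean = 3934.1245

3934.1245


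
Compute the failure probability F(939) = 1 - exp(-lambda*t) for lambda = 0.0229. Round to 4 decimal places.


lambda = 0.0229, t = 939
lambda * t = 21.5031
exp(-21.5031) = 0.0
F(t) = 1 - 0.0
F(t) = 1.0

1.0


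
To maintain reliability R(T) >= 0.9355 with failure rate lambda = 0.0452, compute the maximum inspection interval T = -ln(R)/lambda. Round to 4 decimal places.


R_target = 0.9355
lambda = 0.0452
-ln(0.9355) = 0.0667
T = 0.0667 / 0.0452
T = 1.4751

1.4751


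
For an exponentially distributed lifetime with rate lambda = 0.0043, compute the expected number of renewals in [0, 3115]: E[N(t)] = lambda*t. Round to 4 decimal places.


lambda = 0.0043
t = 3115
E[N(t)] = lambda * t
E[N(t)] = 0.0043 * 3115
E[N(t)] = 13.3945

13.3945


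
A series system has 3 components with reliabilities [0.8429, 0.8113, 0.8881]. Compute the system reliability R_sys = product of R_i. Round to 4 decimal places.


Components: [0.8429, 0.8113, 0.8881]
After component 1 (R=0.8429): product = 0.8429
After component 2 (R=0.8113): product = 0.6838
After component 3 (R=0.8881): product = 0.6073
R_sys = 0.6073

0.6073


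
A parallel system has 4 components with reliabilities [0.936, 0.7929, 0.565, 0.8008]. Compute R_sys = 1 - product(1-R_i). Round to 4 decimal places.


Components: [0.936, 0.7929, 0.565, 0.8008]
(1 - 0.936) = 0.064, running product = 0.064
(1 - 0.7929) = 0.2071, running product = 0.0133
(1 - 0.565) = 0.435, running product = 0.0058
(1 - 0.8008) = 0.1992, running product = 0.0011
Product of (1-R_i) = 0.0011
R_sys = 1 - 0.0011 = 0.9989

0.9989


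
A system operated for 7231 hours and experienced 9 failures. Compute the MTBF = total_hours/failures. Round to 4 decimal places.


total_hours = 7231
failures = 9
MTBF = 7231 / 9
MTBF = 803.4444

803.4444


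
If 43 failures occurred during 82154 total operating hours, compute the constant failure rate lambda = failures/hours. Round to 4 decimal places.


failures = 43
total_hours = 82154
lambda = 43 / 82154
lambda = 0.0005

0.0005


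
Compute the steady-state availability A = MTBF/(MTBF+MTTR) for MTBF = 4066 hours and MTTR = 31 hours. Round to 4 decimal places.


MTBF = 4066
MTTR = 31
MTBF + MTTR = 4097
A = 4066 / 4097
A = 0.9924

0.9924


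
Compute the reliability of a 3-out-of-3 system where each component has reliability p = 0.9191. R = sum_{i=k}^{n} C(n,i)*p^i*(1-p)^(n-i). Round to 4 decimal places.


k = 3, n = 3, p = 0.9191
i=3: C(3,3)=1 * 0.9191^3 * 0.0809^0 = 0.7764
R = sum of terms = 0.7764

0.7764
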